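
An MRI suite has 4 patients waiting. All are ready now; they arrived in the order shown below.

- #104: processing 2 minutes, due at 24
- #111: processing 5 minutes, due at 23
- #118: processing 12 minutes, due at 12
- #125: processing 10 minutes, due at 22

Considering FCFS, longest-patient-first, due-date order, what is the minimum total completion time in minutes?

FIFO (arrival order): #104 #111 #118 #125.
#104: 0→2
#111: 2→7
#118: 7→19
#125: 19→29
Sum = 2+7+19+29 = 57.
LPT (decreasing processing time): #118 #125 #111 #104.
#118: 0→12
#125: 12→22
#111: 22→27
#104: 27→29
Sum = 12+22+27+29 = 90.
EDD (increasing due date): #118 #125 #111 #104.
#118: 0→12
#125: 12→22
#111: 22→27
#104: 27→29
Sum = 12+22+27+29 = 90.
FIFO 57, LPT 90, EDD 90 → minimum 57.

57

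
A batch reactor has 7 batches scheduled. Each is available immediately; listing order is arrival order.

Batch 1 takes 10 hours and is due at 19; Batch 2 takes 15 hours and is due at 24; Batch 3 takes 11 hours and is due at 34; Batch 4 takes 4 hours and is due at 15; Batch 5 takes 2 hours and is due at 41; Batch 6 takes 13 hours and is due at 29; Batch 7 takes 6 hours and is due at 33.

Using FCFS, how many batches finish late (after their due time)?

6

FIFO (arrival order): Batch 1 Batch 2 Batch 3 Batch 4 Batch 5 Batch 6 Batch 7.
Batch 1: 0→10, due 19, tardiness 0
Batch 2: 10→25, due 24, tardiness 1
Batch 3: 25→36, due 34, tardiness 2
Batch 4: 36→40, due 15, tardiness 25
Batch 5: 40→42, due 41, tardiness 1
Batch 6: 42→55, due 29, tardiness 26
Batch 7: 55→61, due 33, tardiness 28
Late batches: 6.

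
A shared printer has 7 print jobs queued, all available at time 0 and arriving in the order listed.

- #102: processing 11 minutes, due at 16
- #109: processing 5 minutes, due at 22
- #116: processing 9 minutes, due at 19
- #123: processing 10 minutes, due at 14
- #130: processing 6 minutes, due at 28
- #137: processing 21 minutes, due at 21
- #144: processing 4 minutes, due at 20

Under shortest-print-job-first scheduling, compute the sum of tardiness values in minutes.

SPT (increasing processing time): #144 #109 #130 #116 #123 #102 #137.
#144: 0→4, due 20, tardiness 0
#109: 4→9, due 22, tardiness 0
#130: 9→15, due 28, tardiness 0
#116: 15→24, due 19, tardiness 5
#123: 24→34, due 14, tardiness 20
#102: 34→45, due 16, tardiness 29
#137: 45→66, due 21, tardiness 45
Sum = 0+0+0+5+20+29+45 = 99.

99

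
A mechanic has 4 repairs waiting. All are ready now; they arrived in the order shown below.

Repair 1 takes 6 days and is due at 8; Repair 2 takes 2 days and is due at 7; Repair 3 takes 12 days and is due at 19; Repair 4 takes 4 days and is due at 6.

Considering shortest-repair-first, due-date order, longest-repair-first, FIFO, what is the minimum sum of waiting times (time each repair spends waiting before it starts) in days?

20

SPT (increasing processing time): Repair 2 Repair 4 Repair 1 Repair 3.
Repair 2: waits 0, runs 0→2
Repair 4: waits 2, runs 2→6
Repair 1: waits 6, runs 6→12
Repair 3: waits 12, runs 12→24
Sum = 0+2+6+12 = 20.
EDD (increasing due date): Repair 4 Repair 2 Repair 1 Repair 3.
Repair 4: waits 0, runs 0→4
Repair 2: waits 4, runs 4→6
Repair 1: waits 6, runs 6→12
Repair 3: waits 12, runs 12→24
Sum = 0+4+6+12 = 22.
LPT (decreasing processing time): Repair 3 Repair 1 Repair 4 Repair 2.
Repair 3: waits 0, runs 0→12
Repair 1: waits 12, runs 12→18
Repair 4: waits 18, runs 18→22
Repair 2: waits 22, runs 22→24
Sum = 0+12+18+22 = 52.
FIFO (arrival order): Repair 1 Repair 2 Repair 3 Repair 4.
Repair 1: waits 0, runs 0→6
Repair 2: waits 6, runs 6→8
Repair 3: waits 8, runs 8→20
Repair 4: waits 20, runs 20→24
Sum = 0+6+8+20 = 34.
SPT 20, EDD 22, LPT 52, FIFO 34 → minimum 20.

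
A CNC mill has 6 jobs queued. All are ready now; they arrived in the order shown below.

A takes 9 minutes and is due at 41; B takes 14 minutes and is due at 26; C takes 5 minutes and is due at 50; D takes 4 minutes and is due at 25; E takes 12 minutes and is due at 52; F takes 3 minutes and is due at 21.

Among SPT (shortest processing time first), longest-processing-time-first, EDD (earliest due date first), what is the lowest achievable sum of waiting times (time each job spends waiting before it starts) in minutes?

SPT (increasing processing time): F D C A E B.
F: waits 0, runs 0→3
D: waits 3, runs 3→7
C: waits 7, runs 7→12
A: waits 12, runs 12→21
E: waits 21, runs 21→33
B: waits 33, runs 33→47
Sum = 0+3+7+12+21+33 = 76.
LPT (decreasing processing time): B E A C D F.
B: waits 0, runs 0→14
E: waits 14, runs 14→26
A: waits 26, runs 26→35
C: waits 35, runs 35→40
D: waits 40, runs 40→44
F: waits 44, runs 44→47
Sum = 0+14+26+35+40+44 = 159.
EDD (increasing due date): F D B A C E.
F: waits 0, runs 0→3
D: waits 3, runs 3→7
B: waits 7, runs 7→21
A: waits 21, runs 21→30
C: waits 30, runs 30→35
E: waits 35, runs 35→47
Sum = 0+3+7+21+30+35 = 96.
SPT 76, LPT 159, EDD 96 → minimum 76.

76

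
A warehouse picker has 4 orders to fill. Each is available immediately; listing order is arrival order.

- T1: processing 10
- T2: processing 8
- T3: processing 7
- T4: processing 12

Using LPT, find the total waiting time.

LPT (decreasing processing time): T4 T1 T2 T3.
T4: waits 0, runs 0→12
T1: waits 12, runs 12→22
T2: waits 22, runs 22→30
T3: waits 30, runs 30→37
Sum = 0+12+22+30 = 64.

64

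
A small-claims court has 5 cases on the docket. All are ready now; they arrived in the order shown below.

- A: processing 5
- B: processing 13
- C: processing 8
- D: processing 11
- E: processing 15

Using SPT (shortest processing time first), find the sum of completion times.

SPT (increasing processing time): A C D B E.
A: 0→5
C: 5→13
D: 13→24
B: 24→37
E: 37→52
Sum = 5+13+24+37+52 = 131.

131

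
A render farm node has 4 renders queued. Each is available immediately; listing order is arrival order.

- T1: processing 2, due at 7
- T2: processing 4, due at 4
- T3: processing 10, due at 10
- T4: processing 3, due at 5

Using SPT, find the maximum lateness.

SPT (increasing processing time): T1 T4 T2 T3.
T1: 0→2, due 7, lateness -5
T4: 2→5, due 5, lateness 0
T2: 5→9, due 4, lateness 5
T3: 9→19, due 10, lateness 9
Maximum = 9.

9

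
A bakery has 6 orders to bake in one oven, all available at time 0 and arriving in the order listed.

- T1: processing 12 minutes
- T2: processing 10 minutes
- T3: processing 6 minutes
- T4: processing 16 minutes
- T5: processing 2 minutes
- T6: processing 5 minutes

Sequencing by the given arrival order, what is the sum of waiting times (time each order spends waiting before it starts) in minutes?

FIFO (arrival order): T1 T2 T3 T4 T5 T6.
T1: waits 0, runs 0→12
T2: waits 12, runs 12→22
T3: waits 22, runs 22→28
T4: waits 28, runs 28→44
T5: waits 44, runs 44→46
T6: waits 46, runs 46→51
Sum = 0+12+22+28+44+46 = 152.

152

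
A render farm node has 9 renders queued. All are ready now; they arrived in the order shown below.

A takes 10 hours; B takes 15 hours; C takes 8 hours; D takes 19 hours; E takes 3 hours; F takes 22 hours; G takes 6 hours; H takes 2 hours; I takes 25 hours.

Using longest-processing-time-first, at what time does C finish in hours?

LPT (decreasing processing time): I F D B A C G E H.
I: 0→25
F: 25→47
D: 47→66
B: 66→81
A: 81→91
C: 91→99

99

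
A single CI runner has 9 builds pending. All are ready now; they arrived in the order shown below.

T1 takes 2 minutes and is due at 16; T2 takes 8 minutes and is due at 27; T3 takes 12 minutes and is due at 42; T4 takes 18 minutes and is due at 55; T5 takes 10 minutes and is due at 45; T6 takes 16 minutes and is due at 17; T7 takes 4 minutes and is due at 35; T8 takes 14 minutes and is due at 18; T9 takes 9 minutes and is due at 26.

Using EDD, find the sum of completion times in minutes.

EDD (increasing due date): T1 T6 T8 T9 T2 T7 T3 T5 T4.
T1: 0→2
T6: 2→18
T8: 18→32
T9: 32→41
T2: 41→49
T7: 49→53
T3: 53→65
T5: 65→75
T4: 75→93
Sum = 2+18+32+41+49+53+65+75+93 = 428.

428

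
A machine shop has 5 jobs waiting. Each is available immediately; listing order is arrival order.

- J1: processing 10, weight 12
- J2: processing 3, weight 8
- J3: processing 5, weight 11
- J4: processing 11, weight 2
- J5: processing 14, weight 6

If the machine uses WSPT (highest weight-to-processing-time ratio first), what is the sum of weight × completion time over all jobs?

606

WSPT (decreasing weight/processing-time ratio): J2 J3 J1 J5 J4.
J2: finishes 3, weight 8, w·C = 24
J3: finishes 8, weight 11, w·C = 88
J1: finishes 18, weight 12, w·C = 216
J5: finishes 32, weight 6, w·C = 192
J4: finishes 43, weight 2, w·C = 86
Sum = 24+88+216+192+86 = 606.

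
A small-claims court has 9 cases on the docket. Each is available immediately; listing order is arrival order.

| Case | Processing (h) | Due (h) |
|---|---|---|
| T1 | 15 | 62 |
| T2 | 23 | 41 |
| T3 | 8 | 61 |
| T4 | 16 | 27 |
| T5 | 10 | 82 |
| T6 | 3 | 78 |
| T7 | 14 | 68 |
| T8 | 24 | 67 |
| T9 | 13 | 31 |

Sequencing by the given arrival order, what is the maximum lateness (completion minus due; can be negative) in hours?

FIFO (arrival order): T1 T2 T3 T4 T5 T6 T7 T8 T9.
T1: 0→15, due 62, lateness -47
T2: 15→38, due 41, lateness -3
T3: 38→46, due 61, lateness -15
T4: 46→62, due 27, lateness 35
T5: 62→72, due 82, lateness -10
T6: 72→75, due 78, lateness -3
T7: 75→89, due 68, lateness 21
T8: 89→113, due 67, lateness 46
T9: 113→126, due 31, lateness 95
Maximum = 95.

95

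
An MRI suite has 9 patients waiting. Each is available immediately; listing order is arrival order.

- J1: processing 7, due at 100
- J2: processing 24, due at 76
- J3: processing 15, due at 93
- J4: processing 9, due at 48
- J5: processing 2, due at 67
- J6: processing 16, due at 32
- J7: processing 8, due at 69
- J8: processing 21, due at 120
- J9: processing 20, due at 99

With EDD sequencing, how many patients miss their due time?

2

EDD (increasing due date): J6 J4 J5 J7 J2 J3 J9 J1 J8.
J6: 0→16, due 32, tardiness 0
J4: 16→25, due 48, tardiness 0
J5: 25→27, due 67, tardiness 0
J7: 27→35, due 69, tardiness 0
J2: 35→59, due 76, tardiness 0
J3: 59→74, due 93, tardiness 0
J9: 74→94, due 99, tardiness 0
J1: 94→101, due 100, tardiness 1
J8: 101→122, due 120, tardiness 2
Late patients: 2.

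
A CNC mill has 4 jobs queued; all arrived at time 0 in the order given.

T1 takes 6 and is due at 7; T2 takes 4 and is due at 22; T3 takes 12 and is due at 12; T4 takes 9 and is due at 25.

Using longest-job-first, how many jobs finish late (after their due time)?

2

LPT (decreasing processing time): T3 T4 T1 T2.
T3: 0→12, due 12, tardiness 0
T4: 12→21, due 25, tardiness 0
T1: 21→27, due 7, tardiness 20
T2: 27→31, due 22, tardiness 9
Late jobs: 2.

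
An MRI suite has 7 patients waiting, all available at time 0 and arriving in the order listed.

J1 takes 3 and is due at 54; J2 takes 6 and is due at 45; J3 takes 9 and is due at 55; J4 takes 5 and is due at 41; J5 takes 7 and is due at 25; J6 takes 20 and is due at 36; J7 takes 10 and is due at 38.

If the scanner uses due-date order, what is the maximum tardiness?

EDD (increasing due date): J5 J6 J7 J4 J2 J1 J3.
J5: 0→7, due 25, tardiness 0
J6: 7→27, due 36, tardiness 0
J7: 27→37, due 38, tardiness 0
J4: 37→42, due 41, tardiness 1
J2: 42→48, due 45, tardiness 3
J1: 48→51, due 54, tardiness 0
J3: 51→60, due 55, tardiness 5
Maximum = 5.

5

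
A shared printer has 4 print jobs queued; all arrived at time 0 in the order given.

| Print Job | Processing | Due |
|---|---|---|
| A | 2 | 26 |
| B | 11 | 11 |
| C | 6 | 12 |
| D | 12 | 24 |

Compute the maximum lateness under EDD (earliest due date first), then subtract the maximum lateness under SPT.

EDD (increasing due date): B C D A.
B: 0→11, due 11, lateness 0
C: 11→17, due 12, lateness 5
D: 17→29, due 24, lateness 5
A: 29→31, due 26, lateness 5
Maximum = 5.
SPT (increasing processing time): A C B D.
A: 0→2, due 26, lateness -24
C: 2→8, due 12, lateness -4
B: 8→19, due 11, lateness 8
D: 19→31, due 24, lateness 7
Maximum = 8.
Difference = 5 − 8 = -3.

-3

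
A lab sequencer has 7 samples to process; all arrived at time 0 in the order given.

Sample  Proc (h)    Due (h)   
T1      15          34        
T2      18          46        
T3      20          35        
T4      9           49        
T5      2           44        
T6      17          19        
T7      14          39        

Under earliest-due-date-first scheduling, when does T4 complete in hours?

EDD (increasing due date): T6 T1 T3 T7 T5 T2 T4.
T6: 0→17
T1: 17→32
T3: 32→52
T7: 52→66
T5: 66→68
T2: 68→86
T4: 86→95

95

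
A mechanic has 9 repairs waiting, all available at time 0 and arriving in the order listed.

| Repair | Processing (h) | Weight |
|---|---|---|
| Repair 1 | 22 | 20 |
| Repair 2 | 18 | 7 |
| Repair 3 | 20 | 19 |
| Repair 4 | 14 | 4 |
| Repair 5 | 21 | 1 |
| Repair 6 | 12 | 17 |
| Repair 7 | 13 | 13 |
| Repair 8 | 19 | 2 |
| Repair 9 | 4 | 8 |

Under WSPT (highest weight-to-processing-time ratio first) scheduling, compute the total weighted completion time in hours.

WSPT (decreasing weight/processing-time ratio): Repair 9 Repair 6 Repair 7 Repair 3 Repair 1 Repair 2 Repair 4 Repair 8 Repair 5.
Repair 9: finishes 4, weight 8, w·C = 32
Repair 6: finishes 16, weight 17, w·C = 272
Repair 7: finishes 29, weight 13, w·C = 377
Repair 3: finishes 49, weight 19, w·C = 931
Repair 1: finishes 71, weight 20, w·C = 1420
Repair 2: finishes 89, weight 7, w·C = 623
Repair 4: finishes 103, weight 4, w·C = 412
Repair 8: finishes 122, weight 2, w·C = 244
Repair 5: finishes 143, weight 1, w·C = 143
Sum = 32+272+377+931+1420+623+412+244+143 = 4454.

4454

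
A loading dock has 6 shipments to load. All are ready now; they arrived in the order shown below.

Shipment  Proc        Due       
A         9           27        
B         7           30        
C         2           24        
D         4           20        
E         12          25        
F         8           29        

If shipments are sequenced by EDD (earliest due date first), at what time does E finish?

18

EDD (increasing due date): D C E A F B.
D: 0→4
C: 4→6
E: 6→18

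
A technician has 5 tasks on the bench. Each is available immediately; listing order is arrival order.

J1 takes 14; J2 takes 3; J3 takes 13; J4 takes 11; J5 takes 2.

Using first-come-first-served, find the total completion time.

145

FIFO (arrival order): J1 J2 J3 J4 J5.
J1: 0→14
J2: 14→17
J3: 17→30
J4: 30→41
J5: 41→43
Sum = 14+17+30+41+43 = 145.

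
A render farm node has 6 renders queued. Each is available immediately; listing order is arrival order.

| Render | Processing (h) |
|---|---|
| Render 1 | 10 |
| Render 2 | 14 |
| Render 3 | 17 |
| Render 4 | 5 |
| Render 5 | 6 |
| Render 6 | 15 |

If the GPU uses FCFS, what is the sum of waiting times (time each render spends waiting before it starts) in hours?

173

FIFO (arrival order): Render 1 Render 2 Render 3 Render 4 Render 5 Render 6.
Render 1: waits 0, runs 0→10
Render 2: waits 10, runs 10→24
Render 3: waits 24, runs 24→41
Render 4: waits 41, runs 41→46
Render 5: waits 46, runs 46→52
Render 6: waits 52, runs 52→67
Sum = 0+10+24+41+46+52 = 173.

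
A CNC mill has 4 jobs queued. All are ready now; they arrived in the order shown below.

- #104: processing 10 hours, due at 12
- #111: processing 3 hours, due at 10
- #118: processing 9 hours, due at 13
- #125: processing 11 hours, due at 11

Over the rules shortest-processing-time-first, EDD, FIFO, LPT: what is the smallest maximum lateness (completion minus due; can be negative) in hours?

SPT (increasing processing time): #111 #118 #104 #125.
#111: 0→3, due 10, lateness -7
#118: 3→12, due 13, lateness -1
#104: 12→22, due 12, lateness 10
#125: 22→33, due 11, lateness 22
Maximum = 22.
EDD (increasing due date): #111 #125 #104 #118.
#111: 0→3, due 10, lateness -7
#125: 3→14, due 11, lateness 3
#104: 14→24, due 12, lateness 12
#118: 24→33, due 13, lateness 20
Maximum = 20.
FIFO (arrival order): #104 #111 #118 #125.
#104: 0→10, due 12, lateness -2
#111: 10→13, due 10, lateness 3
#118: 13→22, due 13, lateness 9
#125: 22→33, due 11, lateness 22
Maximum = 22.
LPT (decreasing processing time): #125 #104 #118 #111.
#125: 0→11, due 11, lateness 0
#104: 11→21, due 12, lateness 9
#118: 21→30, due 13, lateness 17
#111: 30→33, due 10, lateness 23
Maximum = 23.
SPT 22, EDD 20, FIFO 22, LPT 23 → minimum 20.

20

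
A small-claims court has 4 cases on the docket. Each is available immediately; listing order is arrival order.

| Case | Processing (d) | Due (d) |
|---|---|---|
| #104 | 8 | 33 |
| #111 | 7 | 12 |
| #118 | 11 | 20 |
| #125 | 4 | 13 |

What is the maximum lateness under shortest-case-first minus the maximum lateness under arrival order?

SPT (increasing processing time): #125 #111 #104 #118.
#125: 0→4, due 13, lateness -9
#111: 4→11, due 12, lateness -1
#104: 11→19, due 33, lateness -14
#118: 19→30, due 20, lateness 10
Maximum = 10.
FIFO (arrival order): #104 #111 #118 #125.
#104: 0→8, due 33, lateness -25
#111: 8→15, due 12, lateness 3
#118: 15→26, due 20, lateness 6
#125: 26→30, due 13, lateness 17
Maximum = 17.
Difference = 10 − 17 = -7.

-7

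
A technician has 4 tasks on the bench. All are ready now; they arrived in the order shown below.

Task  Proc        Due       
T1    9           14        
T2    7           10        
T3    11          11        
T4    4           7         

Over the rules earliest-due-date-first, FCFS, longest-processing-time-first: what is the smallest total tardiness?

EDD (increasing due date): T4 T2 T3 T1.
T4: 0→4, due 7, tardiness 0
T2: 4→11, due 10, tardiness 1
T3: 11→22, due 11, tardiness 11
T1: 22→31, due 14, tardiness 17
Sum = 0+1+11+17 = 29.
FIFO (arrival order): T1 T2 T3 T4.
T1: 0→9, due 14, tardiness 0
T2: 9→16, due 10, tardiness 6
T3: 16→27, due 11, tardiness 16
T4: 27→31, due 7, tardiness 24
Sum = 0+6+16+24 = 46.
LPT (decreasing processing time): T3 T1 T2 T4.
T3: 0→11, due 11, tardiness 0
T1: 11→20, due 14, tardiness 6
T2: 20→27, due 10, tardiness 17
T4: 27→31, due 7, tardiness 24
Sum = 0+6+17+24 = 47.
EDD 29, FIFO 46, LPT 47 → minimum 29.

29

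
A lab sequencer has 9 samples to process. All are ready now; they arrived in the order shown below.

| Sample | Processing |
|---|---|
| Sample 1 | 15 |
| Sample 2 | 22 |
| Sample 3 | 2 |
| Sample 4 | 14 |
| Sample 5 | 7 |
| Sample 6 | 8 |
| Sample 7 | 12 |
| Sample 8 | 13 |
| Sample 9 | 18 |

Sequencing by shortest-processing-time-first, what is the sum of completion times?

SPT (increasing processing time): Sample 3 Sample 5 Sample 6 Sample 7 Sample 8 Sample 4 Sample 1 Sample 9 Sample 2.
Sample 3: 0→2
Sample 5: 2→9
Sample 6: 9→17
Sample 7: 17→29
Sample 8: 29→42
Sample 4: 42→56
Sample 1: 56→71
Sample 9: 71→89
Sample 2: 89→111
Sum = 2+9+17+29+42+56+71+89+111 = 426.

426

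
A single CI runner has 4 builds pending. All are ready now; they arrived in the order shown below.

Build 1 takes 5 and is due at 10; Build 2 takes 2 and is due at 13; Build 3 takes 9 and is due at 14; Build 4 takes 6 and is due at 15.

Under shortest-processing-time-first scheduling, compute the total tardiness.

SPT (increasing processing time): Build 2 Build 1 Build 4 Build 3.
Build 2: 0→2, due 13, tardiness 0
Build 1: 2→7, due 10, tardiness 0
Build 4: 7→13, due 15, tardiness 0
Build 3: 13→22, due 14, tardiness 8
Sum = 0+0+0+8 = 8.

8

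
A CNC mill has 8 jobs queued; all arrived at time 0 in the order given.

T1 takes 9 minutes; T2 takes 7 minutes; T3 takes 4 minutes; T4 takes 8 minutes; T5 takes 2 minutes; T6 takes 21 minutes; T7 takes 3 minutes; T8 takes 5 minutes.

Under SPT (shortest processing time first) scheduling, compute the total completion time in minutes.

177

SPT (increasing processing time): T5 T7 T3 T8 T2 T4 T1 T6.
T5: 0→2
T7: 2→5
T3: 5→9
T8: 9→14
T2: 14→21
T4: 21→29
T1: 29→38
T6: 38→59
Sum = 2+5+9+14+21+29+38+59 = 177.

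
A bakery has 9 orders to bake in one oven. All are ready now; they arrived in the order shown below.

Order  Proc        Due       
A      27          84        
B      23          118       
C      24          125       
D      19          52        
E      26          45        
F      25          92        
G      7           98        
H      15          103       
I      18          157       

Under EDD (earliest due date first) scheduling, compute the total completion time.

955

EDD (increasing due date): E D A F G H B C I.
E: 0→26
D: 26→45
A: 45→72
F: 72→97
G: 97→104
H: 104→119
B: 119→142
C: 142→166
I: 166→184
Sum = 26+45+72+97+104+119+142+166+184 = 955.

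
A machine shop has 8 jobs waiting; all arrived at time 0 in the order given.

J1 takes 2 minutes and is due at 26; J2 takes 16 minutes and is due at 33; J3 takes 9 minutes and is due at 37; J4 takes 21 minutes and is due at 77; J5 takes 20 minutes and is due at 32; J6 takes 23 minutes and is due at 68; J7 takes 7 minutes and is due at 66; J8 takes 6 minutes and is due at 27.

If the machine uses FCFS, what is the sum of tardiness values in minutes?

FIFO (arrival order): J1 J2 J3 J4 J5 J6 J7 J8.
J1: 0→2, due 26, tardiness 0
J2: 2→18, due 33, tardiness 0
J3: 18→27, due 37, tardiness 0
J4: 27→48, due 77, tardiness 0
J5: 48→68, due 32, tardiness 36
J6: 68→91, due 68, tardiness 23
J7: 91→98, due 66, tardiness 32
J8: 98→104, due 27, tardiness 77
Sum = 0+0+0+0+36+23+32+77 = 168.

168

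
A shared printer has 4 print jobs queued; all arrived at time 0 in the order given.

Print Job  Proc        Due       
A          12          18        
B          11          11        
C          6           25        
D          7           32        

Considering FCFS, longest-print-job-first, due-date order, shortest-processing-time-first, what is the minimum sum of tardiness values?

FIFO (arrival order): A B C D.
A: 0→12, due 18, tardiness 0
B: 12→23, due 11, tardiness 12
C: 23→29, due 25, tardiness 4
D: 29→36, due 32, tardiness 4
Sum = 0+12+4+4 = 20.
LPT (decreasing processing time): A B D C.
A: 0→12, due 18, tardiness 0
B: 12→23, due 11, tardiness 12
D: 23→30, due 32, tardiness 0
C: 30→36, due 25, tardiness 11
Sum = 0+12+0+11 = 23.
EDD (increasing due date): B A C D.
B: 0→11, due 11, tardiness 0
A: 11→23, due 18, tardiness 5
C: 23→29, due 25, tardiness 4
D: 29→36, due 32, tardiness 4
Sum = 0+5+4+4 = 13.
SPT (increasing processing time): C D B A.
C: 0→6, due 25, tardiness 0
D: 6→13, due 32, tardiness 0
B: 13→24, due 11, tardiness 13
A: 24→36, due 18, tardiness 18
Sum = 0+0+13+18 = 31.
FIFO 20, LPT 23, EDD 13, SPT 31 → minimum 13.

13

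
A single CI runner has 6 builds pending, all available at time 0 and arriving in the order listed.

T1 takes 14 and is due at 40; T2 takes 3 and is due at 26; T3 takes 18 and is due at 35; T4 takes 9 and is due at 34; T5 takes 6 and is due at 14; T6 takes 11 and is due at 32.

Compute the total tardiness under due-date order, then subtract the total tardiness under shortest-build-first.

EDD (increasing due date): T5 T2 T6 T4 T3 T1.
T5: 0→6, due 14, tardiness 0
T2: 6→9, due 26, tardiness 0
T6: 9→20, due 32, tardiness 0
T4: 20→29, due 34, tardiness 0
T3: 29→47, due 35, tardiness 12
T1: 47→61, due 40, tardiness 21
Sum = 0+0+0+0+12+21 = 33.
SPT (increasing processing time): T2 T5 T4 T6 T1 T3.
T2: 0→3, due 26, tardiness 0
T5: 3→9, due 14, tardiness 0
T4: 9→18, due 34, tardiness 0
T6: 18→29, due 32, tardiness 0
T1: 29→43, due 40, tardiness 3
T3: 43→61, due 35, tardiness 26
Sum = 0+0+0+0+3+26 = 29.
Difference = 33 − 29 = 4.

4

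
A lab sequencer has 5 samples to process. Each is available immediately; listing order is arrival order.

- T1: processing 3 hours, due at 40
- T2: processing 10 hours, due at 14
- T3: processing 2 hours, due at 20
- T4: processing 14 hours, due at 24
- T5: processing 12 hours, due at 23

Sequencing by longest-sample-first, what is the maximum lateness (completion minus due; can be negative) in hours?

LPT (decreasing processing time): T4 T5 T2 T1 T3.
T4: 0→14, due 24, lateness -10
T5: 14→26, due 23, lateness 3
T2: 26→36, due 14, lateness 22
T1: 36→39, due 40, lateness -1
T3: 39→41, due 20, lateness 21
Maximum = 22.

22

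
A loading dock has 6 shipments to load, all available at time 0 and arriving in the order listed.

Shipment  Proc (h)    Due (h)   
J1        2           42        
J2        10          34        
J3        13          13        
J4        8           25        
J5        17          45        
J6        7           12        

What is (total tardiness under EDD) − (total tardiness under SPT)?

EDD (increasing due date): J6 J3 J4 J2 J1 J5.
J6: 0→7, due 12, tardiness 0
J3: 7→20, due 13, tardiness 7
J4: 20→28, due 25, tardiness 3
J2: 28→38, due 34, tardiness 4
J1: 38→40, due 42, tardiness 0
J5: 40→57, due 45, tardiness 12
Sum = 0+7+3+4+0+12 = 26.
SPT (increasing processing time): J1 J6 J4 J2 J3 J5.
J1: 0→2, due 42, tardiness 0
J6: 2→9, due 12, tardiness 0
J4: 9→17, due 25, tardiness 0
J2: 17→27, due 34, tardiness 0
J3: 27→40, due 13, tardiness 27
J5: 40→57, due 45, tardiness 12
Sum = 0+0+0+0+27+12 = 39.
Difference = 26 − 39 = -13.

-13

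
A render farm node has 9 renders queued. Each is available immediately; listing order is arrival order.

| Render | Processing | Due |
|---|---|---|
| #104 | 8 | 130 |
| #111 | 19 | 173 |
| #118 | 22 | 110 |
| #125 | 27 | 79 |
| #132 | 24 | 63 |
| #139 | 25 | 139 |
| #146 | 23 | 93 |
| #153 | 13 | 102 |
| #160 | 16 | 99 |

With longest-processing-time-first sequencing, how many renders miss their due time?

6

LPT (decreasing processing time): #125 #139 #132 #146 #118 #111 #160 #153 #104.
#125: 0→27, due 79, tardiness 0
#139: 27→52, due 139, tardiness 0
#132: 52→76, due 63, tardiness 13
#146: 76→99, due 93, tardiness 6
#118: 99→121, due 110, tardiness 11
#111: 121→140, due 173, tardiness 0
#160: 140→156, due 99, tardiness 57
#153: 156→169, due 102, tardiness 67
#104: 169→177, due 130, tardiness 47
Late renders: 6.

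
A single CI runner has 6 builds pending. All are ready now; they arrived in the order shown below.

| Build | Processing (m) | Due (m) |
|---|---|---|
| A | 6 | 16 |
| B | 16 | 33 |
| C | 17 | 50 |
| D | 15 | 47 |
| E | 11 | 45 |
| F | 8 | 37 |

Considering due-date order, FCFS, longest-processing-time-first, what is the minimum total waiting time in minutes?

EDD (increasing due date): A B F E D C.
A: waits 0, runs 0→6
B: waits 6, runs 6→22
F: waits 22, runs 22→30
E: waits 30, runs 30→41
D: waits 41, runs 41→56
C: waits 56, runs 56→73
Sum = 0+6+22+30+41+56 = 155.
FIFO (arrival order): A B C D E F.
A: waits 0, runs 0→6
B: waits 6, runs 6→22
C: waits 22, runs 22→39
D: waits 39, runs 39→54
E: waits 54, runs 54→65
F: waits 65, runs 65→73
Sum = 0+6+22+39+54+65 = 186.
LPT (decreasing processing time): C B D E F A.
C: waits 0, runs 0→17
B: waits 17, runs 17→33
D: waits 33, runs 33→48
E: waits 48, runs 48→59
F: waits 59, runs 59→67
A: waits 67, runs 67→73
Sum = 0+17+33+48+59+67 = 224.
EDD 155, FIFO 186, LPT 224 → minimum 155.

155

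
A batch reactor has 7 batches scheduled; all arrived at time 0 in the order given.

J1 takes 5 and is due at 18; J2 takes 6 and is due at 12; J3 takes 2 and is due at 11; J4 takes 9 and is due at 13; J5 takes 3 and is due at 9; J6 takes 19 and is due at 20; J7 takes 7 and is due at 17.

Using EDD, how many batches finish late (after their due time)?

4

EDD (increasing due date): J5 J3 J2 J4 J7 J1 J6.
J5: 0→3, due 9, tardiness 0
J3: 3→5, due 11, tardiness 0
J2: 5→11, due 12, tardiness 0
J4: 11→20, due 13, tardiness 7
J7: 20→27, due 17, tardiness 10
J1: 27→32, due 18, tardiness 14
J6: 32→51, due 20, tardiness 31
Late batches: 4.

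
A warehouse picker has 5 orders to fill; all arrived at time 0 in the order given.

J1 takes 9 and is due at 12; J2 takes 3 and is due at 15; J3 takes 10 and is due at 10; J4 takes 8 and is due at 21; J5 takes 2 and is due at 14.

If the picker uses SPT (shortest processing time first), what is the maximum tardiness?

22

SPT (increasing processing time): J5 J2 J4 J1 J3.
J5: 0→2, due 14, tardiness 0
J2: 2→5, due 15, tardiness 0
J4: 5→13, due 21, tardiness 0
J1: 13→22, due 12, tardiness 10
J3: 22→32, due 10, tardiness 22
Maximum = 22.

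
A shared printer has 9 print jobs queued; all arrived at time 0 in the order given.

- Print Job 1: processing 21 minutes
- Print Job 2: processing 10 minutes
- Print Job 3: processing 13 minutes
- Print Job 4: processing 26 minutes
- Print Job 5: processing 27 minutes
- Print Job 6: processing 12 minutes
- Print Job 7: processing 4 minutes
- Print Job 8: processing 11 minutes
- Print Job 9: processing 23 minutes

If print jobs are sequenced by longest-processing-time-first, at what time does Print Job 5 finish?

LPT (decreasing processing time): Print Job 5 Print Job 4 Print Job 9 Print Job 1 Print Job 3 Print Job 6 Print Job 8 Print Job 2 Print Job 7.
Print Job 5: 0→27

27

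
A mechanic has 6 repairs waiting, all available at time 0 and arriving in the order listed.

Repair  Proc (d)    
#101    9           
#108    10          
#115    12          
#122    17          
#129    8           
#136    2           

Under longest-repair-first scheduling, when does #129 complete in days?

LPT (decreasing processing time): #122 #115 #108 #101 #129 #136.
#122: 0→17
#115: 17→29
#108: 29→39
#101: 39→48
#129: 48→56

56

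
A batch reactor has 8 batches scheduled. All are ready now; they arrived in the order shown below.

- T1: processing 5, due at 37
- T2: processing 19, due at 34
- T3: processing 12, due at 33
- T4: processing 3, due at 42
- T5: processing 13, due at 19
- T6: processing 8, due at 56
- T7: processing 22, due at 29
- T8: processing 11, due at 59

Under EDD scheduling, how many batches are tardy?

7

EDD (increasing due date): T5 T7 T3 T2 T1 T4 T6 T8.
T5: 0→13, due 19, tardiness 0
T7: 13→35, due 29, tardiness 6
T3: 35→47, due 33, tardiness 14
T2: 47→66, due 34, tardiness 32
T1: 66→71, due 37, tardiness 34
T4: 71→74, due 42, tardiness 32
T6: 74→82, due 56, tardiness 26
T8: 82→93, due 59, tardiness 34
Late batches: 7.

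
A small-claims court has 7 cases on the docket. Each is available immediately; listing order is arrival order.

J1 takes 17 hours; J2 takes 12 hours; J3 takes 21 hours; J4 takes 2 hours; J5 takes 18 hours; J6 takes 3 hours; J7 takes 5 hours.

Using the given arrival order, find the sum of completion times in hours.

369

FIFO (arrival order): J1 J2 J3 J4 J5 J6 J7.
J1: 0→17
J2: 17→29
J3: 29→50
J4: 50→52
J5: 52→70
J6: 70→73
J7: 73→78
Sum = 17+29+50+52+70+73+78 = 369.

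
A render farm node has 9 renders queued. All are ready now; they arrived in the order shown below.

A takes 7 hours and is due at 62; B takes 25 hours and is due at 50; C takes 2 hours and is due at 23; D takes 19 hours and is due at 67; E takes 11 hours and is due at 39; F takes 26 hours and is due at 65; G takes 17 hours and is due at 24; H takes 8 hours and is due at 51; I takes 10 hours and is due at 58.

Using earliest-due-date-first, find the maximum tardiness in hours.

EDD (increasing due date): C G E B H I A F D.
C: 0→2, due 23, tardiness 0
G: 2→19, due 24, tardiness 0
E: 19→30, due 39, tardiness 0
B: 30→55, due 50, tardiness 5
H: 55→63, due 51, tardiness 12
I: 63→73, due 58, tardiness 15
A: 73→80, due 62, tardiness 18
F: 80→106, due 65, tardiness 41
D: 106→125, due 67, tardiness 58
Maximum = 58.

58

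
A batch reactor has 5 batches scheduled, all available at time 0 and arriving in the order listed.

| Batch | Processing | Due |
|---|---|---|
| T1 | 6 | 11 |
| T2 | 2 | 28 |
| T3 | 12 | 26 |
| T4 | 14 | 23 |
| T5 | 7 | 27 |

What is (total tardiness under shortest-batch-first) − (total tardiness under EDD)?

-12

SPT (increasing processing time): T2 T1 T5 T3 T4.
T2: 0→2, due 28, tardiness 0
T1: 2→8, due 11, tardiness 0
T5: 8→15, due 27, tardiness 0
T3: 15→27, due 26, tardiness 1
T4: 27→41, due 23, tardiness 18
Sum = 0+0+0+1+18 = 19.
EDD (increasing due date): T1 T4 T3 T5 T2.
T1: 0→6, due 11, tardiness 0
T4: 6→20, due 23, tardiness 0
T3: 20→32, due 26, tardiness 6
T5: 32→39, due 27, tardiness 12
T2: 39→41, due 28, tardiness 13
Sum = 0+0+6+12+13 = 31.
Difference = 19 − 31 = -12.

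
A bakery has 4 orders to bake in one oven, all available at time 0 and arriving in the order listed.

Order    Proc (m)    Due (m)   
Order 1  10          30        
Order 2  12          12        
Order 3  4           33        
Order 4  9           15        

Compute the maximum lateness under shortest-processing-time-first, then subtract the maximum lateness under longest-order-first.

7

SPT (increasing processing time): Order 3 Order 4 Order 1 Order 2.
Order 3: 0→4, due 33, lateness -29
Order 4: 4→13, due 15, lateness -2
Order 1: 13→23, due 30, lateness -7
Order 2: 23→35, due 12, lateness 23
Maximum = 23.
LPT (decreasing processing time): Order 2 Order 1 Order 4 Order 3.
Order 2: 0→12, due 12, lateness 0
Order 1: 12→22, due 30, lateness -8
Order 4: 22→31, due 15, lateness 16
Order 3: 31→35, due 33, lateness 2
Maximum = 16.
Difference = 23 − 16 = 7.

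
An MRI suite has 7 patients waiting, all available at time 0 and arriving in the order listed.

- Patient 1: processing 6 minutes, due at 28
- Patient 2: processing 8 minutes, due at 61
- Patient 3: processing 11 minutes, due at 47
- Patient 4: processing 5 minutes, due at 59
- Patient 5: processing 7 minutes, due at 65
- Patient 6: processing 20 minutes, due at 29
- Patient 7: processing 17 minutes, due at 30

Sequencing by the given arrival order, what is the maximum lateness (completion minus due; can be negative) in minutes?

44

FIFO (arrival order): Patient 1 Patient 2 Patient 3 Patient 4 Patient 5 Patient 6 Patient 7.
Patient 1: 0→6, due 28, lateness -22
Patient 2: 6→14, due 61, lateness -47
Patient 3: 14→25, due 47, lateness -22
Patient 4: 25→30, due 59, lateness -29
Patient 5: 30→37, due 65, lateness -28
Patient 6: 37→57, due 29, lateness 28
Patient 7: 57→74, due 30, lateness 44
Maximum = 44.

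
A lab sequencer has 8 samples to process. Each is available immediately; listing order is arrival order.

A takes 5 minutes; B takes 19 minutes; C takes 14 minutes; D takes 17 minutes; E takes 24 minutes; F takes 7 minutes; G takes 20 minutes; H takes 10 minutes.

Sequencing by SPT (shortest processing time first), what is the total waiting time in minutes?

292

SPT (increasing processing time): A F H C D B G E.
A: waits 0, runs 0→5
F: waits 5, runs 5→12
H: waits 12, runs 12→22
C: waits 22, runs 22→36
D: waits 36, runs 36→53
B: waits 53, runs 53→72
G: waits 72, runs 72→92
E: waits 92, runs 92→116
Sum = 0+5+12+22+36+53+72+92 = 292.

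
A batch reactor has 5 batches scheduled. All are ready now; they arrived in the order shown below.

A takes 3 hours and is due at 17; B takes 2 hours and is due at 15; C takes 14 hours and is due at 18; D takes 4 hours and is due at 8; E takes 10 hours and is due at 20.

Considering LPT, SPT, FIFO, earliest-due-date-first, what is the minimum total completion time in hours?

LPT (decreasing processing time): C E D A B.
C: 0→14
E: 14→24
D: 24→28
A: 28→31
B: 31→33
Sum = 14+24+28+31+33 = 130.
SPT (increasing processing time): B A D E C.
B: 0→2
A: 2→5
D: 5→9
E: 9→19
C: 19→33
Sum = 2+5+9+19+33 = 68.
FIFO (arrival order): A B C D E.
A: 0→3
B: 3→5
C: 5→19
D: 19→23
E: 23→33
Sum = 3+5+19+23+33 = 83.
EDD (increasing due date): D B A C E.
D: 0→4
B: 4→6
A: 6→9
C: 9→23
E: 23→33
Sum = 4+6+9+23+33 = 75.
LPT 130, SPT 68, FIFO 83, EDD 75 → minimum 68.

68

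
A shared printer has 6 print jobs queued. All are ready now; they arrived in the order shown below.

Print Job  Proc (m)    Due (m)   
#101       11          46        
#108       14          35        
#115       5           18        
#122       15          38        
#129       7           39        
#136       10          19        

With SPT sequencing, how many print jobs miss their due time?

SPT (increasing processing time): #115 #129 #136 #101 #108 #122.
#115: 0→5, due 18, tardiness 0
#129: 5→12, due 39, tardiness 0
#136: 12→22, due 19, tardiness 3
#101: 22→33, due 46, tardiness 0
#108: 33→47, due 35, tardiness 12
#122: 47→62, due 38, tardiness 24
Late print jobs: 3.

3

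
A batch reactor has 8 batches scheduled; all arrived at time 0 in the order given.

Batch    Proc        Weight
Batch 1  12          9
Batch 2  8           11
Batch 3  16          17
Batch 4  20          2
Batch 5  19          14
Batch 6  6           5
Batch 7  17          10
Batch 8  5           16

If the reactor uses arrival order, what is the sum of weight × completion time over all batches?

5135

FIFO (arrival order): Batch 1 Batch 2 Batch 3 Batch 4 Batch 5 Batch 6 Batch 7 Batch 8.
Batch 1: finishes 12, weight 9, w·C = 108
Batch 2: finishes 20, weight 11, w·C = 220
Batch 3: finishes 36, weight 17, w·C = 612
Batch 4: finishes 56, weight 2, w·C = 112
Batch 5: finishes 75, weight 14, w·C = 1050
Batch 6: finishes 81, weight 5, w·C = 405
Batch 7: finishes 98, weight 10, w·C = 980
Batch 8: finishes 103, weight 16, w·C = 1648
Sum = 108+220+612+112+1050+405+980+1648 = 5135.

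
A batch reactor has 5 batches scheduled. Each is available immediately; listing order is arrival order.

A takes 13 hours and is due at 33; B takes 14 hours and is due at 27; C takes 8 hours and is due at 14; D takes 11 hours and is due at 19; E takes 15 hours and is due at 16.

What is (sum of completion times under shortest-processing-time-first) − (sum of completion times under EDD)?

SPT (increasing processing time): C D A B E.
C: 0→8
D: 8→19
A: 19→32
B: 32→46
E: 46→61
Sum = 8+19+32+46+61 = 166.
EDD (increasing due date): C E D B A.
C: 0→8
E: 8→23
D: 23→34
B: 34→48
A: 48→61
Sum = 8+23+34+48+61 = 174.
Difference = 166 − 174 = -8.

-8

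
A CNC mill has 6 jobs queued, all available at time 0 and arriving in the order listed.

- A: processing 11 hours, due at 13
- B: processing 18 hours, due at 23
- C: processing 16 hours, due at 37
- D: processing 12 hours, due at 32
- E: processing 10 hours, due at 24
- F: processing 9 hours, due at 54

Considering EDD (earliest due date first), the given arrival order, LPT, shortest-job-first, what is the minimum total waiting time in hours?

158

EDD (increasing due date): A B E D C F.
A: waits 0, runs 0→11
B: waits 11, runs 11→29
E: waits 29, runs 29→39
D: waits 39, runs 39→51
C: waits 51, runs 51→67
F: waits 67, runs 67→76
Sum = 0+11+29+39+51+67 = 197.
FIFO (arrival order): A B C D E F.
A: waits 0, runs 0→11
B: waits 11, runs 11→29
C: waits 29, runs 29→45
D: waits 45, runs 45→57
E: waits 57, runs 57→67
F: waits 67, runs 67→76
Sum = 0+11+29+45+57+67 = 209.
LPT (decreasing processing time): B C D A E F.
B: waits 0, runs 0→18
C: waits 18, runs 18→34
D: waits 34, runs 34→46
A: waits 46, runs 46→57
E: waits 57, runs 57→67
F: waits 67, runs 67→76
Sum = 0+18+34+46+57+67 = 222.
SPT (increasing processing time): F E A D C B.
F: waits 0, runs 0→9
E: waits 9, runs 9→19
A: waits 19, runs 19→30
D: waits 30, runs 30→42
C: waits 42, runs 42→58
B: waits 58, runs 58→76
Sum = 0+9+19+30+42+58 = 158.
EDD 197, FIFO 209, LPT 222, SPT 158 → minimum 158.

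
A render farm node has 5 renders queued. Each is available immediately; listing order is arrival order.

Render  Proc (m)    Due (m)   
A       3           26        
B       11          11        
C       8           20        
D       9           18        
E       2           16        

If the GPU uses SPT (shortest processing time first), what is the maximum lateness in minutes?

22

SPT (increasing processing time): E A C D B.
E: 0→2, due 16, lateness -14
A: 2→5, due 26, lateness -21
C: 5→13, due 20, lateness -7
D: 13→22, due 18, lateness 4
B: 22→33, due 11, lateness 22
Maximum = 22.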